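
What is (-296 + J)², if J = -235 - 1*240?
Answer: 594441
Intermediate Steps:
J = -475 (J = -235 - 240 = -475)
(-296 + J)² = (-296 - 475)² = (-771)² = 594441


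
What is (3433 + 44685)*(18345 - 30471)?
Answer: -583478868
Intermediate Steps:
(3433 + 44685)*(18345 - 30471) = 48118*(-12126) = -583478868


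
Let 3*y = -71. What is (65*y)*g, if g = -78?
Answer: 119990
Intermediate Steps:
y = -71/3 (y = (⅓)*(-71) = -71/3 ≈ -23.667)
(65*y)*g = (65*(-71/3))*(-78) = -4615/3*(-78) = 119990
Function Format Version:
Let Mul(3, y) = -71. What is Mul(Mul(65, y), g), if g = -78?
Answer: 119990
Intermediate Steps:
y = Rational(-71, 3) (y = Mul(Rational(1, 3), -71) = Rational(-71, 3) ≈ -23.667)
Mul(Mul(65, y), g) = Mul(Mul(65, Rational(-71, 3)), -78) = Mul(Rational(-4615, 3), -78) = 119990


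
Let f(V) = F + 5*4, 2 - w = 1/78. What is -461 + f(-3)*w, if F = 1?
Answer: -10901/26 ≈ -419.27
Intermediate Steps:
w = 155/78 (w = 2 - 1/78 = 155/78 ≈ 1.9872)
f(V) = 21 (f(V) = 1 + 5*4 = 1 + 20 = 21)
-461 + f(-3)*w = -461 + 21*(155/78) = -461 + 1085/26 = -10901/26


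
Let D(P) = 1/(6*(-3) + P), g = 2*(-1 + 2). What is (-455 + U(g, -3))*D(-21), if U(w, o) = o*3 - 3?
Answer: 467/39 ≈ 11.974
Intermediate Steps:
g = 2 (g = 2*1 = 2)
U(w, o) = -3 + 3*o (U(w, o) = 3*o - 3 = -3 + 3*o)
D(P) = 1/(-18 + P)
(-455 + U(g, -3))*D(-21) = (-455 + (-3 + 3*(-3)))/(-18 - 21) = (-455 + (-3 - 9))/(-39) = (-455 - 12)*(-1/39) = -467*(-1/39) = 467/39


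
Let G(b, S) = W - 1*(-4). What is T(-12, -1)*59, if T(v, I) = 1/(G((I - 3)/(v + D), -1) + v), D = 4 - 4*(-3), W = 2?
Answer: -59/6 ≈ -9.8333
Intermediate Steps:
D = 16 (D = 4 + 12 = 16)
G(b, S) = 6 (G(b, S) = 2 - 1*(-4) = 2 + 4 = 6)
T(v, I) = 1/(6 + v)
T(-12, -1)*59 = 59/(6 - 12) = 59/(-6) = -⅙*59 = -59/6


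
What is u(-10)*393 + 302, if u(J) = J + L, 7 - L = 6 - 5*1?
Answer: -1270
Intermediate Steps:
L = 6 (L = 7 - (6 - 5*1) = 7 - (6 - 5) = 7 - 1*1 = 7 - 1 = 6)
u(J) = 6 + J (u(J) = J + 6 = 6 + J)
u(-10)*393 + 302 = (6 - 10)*393 + 302 = -4*393 + 302 = -1572 + 302 = -1270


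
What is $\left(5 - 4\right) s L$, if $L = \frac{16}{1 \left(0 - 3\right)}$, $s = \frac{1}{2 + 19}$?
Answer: $- \frac{16}{63} \approx -0.25397$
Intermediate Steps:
$s = \frac{1}{21} \approx 0.047619$
$L = - \frac{16}{3}$ ($L = \frac{16}{1 \left(-3\right)} = \frac{16}{-3} = 16 \left(- \frac{1}{3}\right) = - \frac{16}{3} \approx -5.3333$)
$\left(5 - 4\right) s L = \left(5 - 4\right) \frac{1}{21} \left(- \frac{16}{3}\right) = 1 \cdot \frac{1}{21} \left(- \frac{16}{3}\right) = \frac{1}{21} \left(- \frac{16}{3}\right) = - \frac{16}{63}$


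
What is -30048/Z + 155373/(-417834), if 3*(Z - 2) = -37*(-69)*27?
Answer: -5375130733/3200469162 ≈ -1.6795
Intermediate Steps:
Z = 22979 (Z = 2 + (-37*(-69)*27)/3 = 2 + (2553*27)/3 = 2 + (⅓)*68931 = 2 + 22977 = 22979)
-30048/Z + 155373/(-417834) = -30048/22979 + 155373/(-417834) = -30048*1/22979 + 155373*(-1/417834) = -30048/22979 - 51791/139278 = -5375130733/3200469162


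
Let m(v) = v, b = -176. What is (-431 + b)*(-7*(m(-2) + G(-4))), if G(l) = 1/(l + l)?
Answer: -72233/8 ≈ -9029.1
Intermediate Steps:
G(l) = 1/(2*l)
(-431 + b)*(-7*(m(-2) + G(-4))) = (-431 - 176)*(-7*(-2 + (½)/(-4))) = -(-4249)*(-2 + (½)*(-¼)) = -(-4249)*(-2 - ⅛) = -(-4249)*(-17)/8 = -607*119/8 = -72233/8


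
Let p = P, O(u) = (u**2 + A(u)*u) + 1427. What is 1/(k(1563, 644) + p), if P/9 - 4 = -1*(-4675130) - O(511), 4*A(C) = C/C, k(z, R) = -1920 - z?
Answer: 4/158834565 ≈ 2.5183e-8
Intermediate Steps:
A(C) = 1/4 (A(C) = (C/C)/4 = (1/4)*1 = 1/4)
O(u) = 1427 + u**2 + u/4 (O(u) = (u**2 + u/4) + 1427 = 1427 + u**2 + u/4)
P = 158848497/4 (P = 36 + 9*(-1*(-4675130) - (1427 + 511**2 + (1/4)*511)) = 36 + 9*(4675130 - (1427 + 261121 + 511/4)) = 36 + 9*(4675130 - 1*1050703/4) = 36 + 9*(4675130 - 1050703/4) = 36 + 9*(17649817/4) = 36 + 158848353/4 = 158848497/4 ≈ 3.9712e+7)
p = 158848497/4 ≈ 3.9712e+7
1/(k(1563, 644) + p) = 1/((-1920 - 1*1563) + 158848497/4) = 1/((-1920 - 1563) + 158848497/4) = 1/(-3483 + 158848497/4) = 1/(158834565/4) = 4/158834565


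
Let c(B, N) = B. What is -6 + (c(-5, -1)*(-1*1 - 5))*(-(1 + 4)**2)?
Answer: -756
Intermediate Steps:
-6 + (c(-5, -1)*(-1*1 - 5))*(-(1 + 4)**2) = -6 + (-5*(-1*1 - 5))*(-(1 + 4)**2) = -6 + (-5*(-1 - 5))*(-1*5**2) = -6 + (-5*(-6))*(-1*25) = -6 + 30*(-25) = -6 - 750 = -756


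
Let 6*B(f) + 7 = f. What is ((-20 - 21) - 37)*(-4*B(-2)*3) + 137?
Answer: -1267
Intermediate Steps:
B(f) = -7/6 + f/6
((-20 - 21) - 37)*(-4*B(-2)*3) + 137 = ((-20 - 21) - 37)*(-4*(-7/6 + (1/6)*(-2))*3) + 137 = (-41 - 37)*(-4*(-7/6 - 1/3)*3) + 137 = -78*(-4*(-3/2))*3 + 137 = -468*3 + 137 = -78*18 + 137 = -1404 + 137 = -1267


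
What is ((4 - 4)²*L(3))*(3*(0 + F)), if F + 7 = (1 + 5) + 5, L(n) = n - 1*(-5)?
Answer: 0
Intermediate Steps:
L(n) = 5 + n (L(n) = n + 5 = 5 + n)
F = 4 (F = -7 + ((1 + 5) + 5) = -7 + (6 + 5) = -7 + 11 = 4)
((4 - 4)²*L(3))*(3*(0 + F)) = ((4 - 4)²*(5 + 3))*(3*(0 + 4)) = (0²*8)*(3*4) = (0*8)*12 = 0*12 = 0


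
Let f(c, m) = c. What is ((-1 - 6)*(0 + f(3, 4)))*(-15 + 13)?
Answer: 42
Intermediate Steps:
((-1 - 6)*(0 + f(3, 4)))*(-15 + 13) = ((-1 - 6)*(0 + 3))*(-15 + 13) = -7*3*(-2) = -21*(-2) = 42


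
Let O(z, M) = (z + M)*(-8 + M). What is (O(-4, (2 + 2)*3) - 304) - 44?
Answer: -316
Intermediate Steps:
O(z, M) = (-8 + M)*(M + z) (O(z, M) = (M + z)*(-8 + M) = (-8 + M)*(M + z))
(O(-4, (2 + 2)*3) - 304) - 44 = ((((2 + 2)*3)**2 - 8*(2 + 2)*3 - 8*(-4) + ((2 + 2)*3)*(-4)) - 304) - 44 = (((4*3)**2 - 32*3 + 32 + (4*3)*(-4)) - 304) - 44 = ((12**2 - 8*12 + 32 + 12*(-4)) - 304) - 44 = ((144 - 96 + 32 - 48) - 304) - 44 = (32 - 304) - 44 = -272 - 44 = -316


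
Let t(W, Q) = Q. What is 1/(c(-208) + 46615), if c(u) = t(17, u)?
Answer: 1/46407 ≈ 2.1548e-5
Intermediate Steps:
c(u) = u
1/(c(-208) + 46615) = 1/(-208 + 46615) = 1/46407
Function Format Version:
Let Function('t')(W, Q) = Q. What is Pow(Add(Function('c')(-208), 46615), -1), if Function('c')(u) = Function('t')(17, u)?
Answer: Rational(1, 46407) ≈ 2.1548e-5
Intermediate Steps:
Function('c')(u) = u
Pow(Add(Function('c')(-208), 46615), -1) = Pow(Add(-208, 46615), -1) = Pow(46407, -1) = Rational(1, 46407)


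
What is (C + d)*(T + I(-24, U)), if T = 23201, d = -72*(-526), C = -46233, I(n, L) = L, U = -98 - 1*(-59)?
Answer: -193657482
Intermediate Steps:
U = -39 (U = -98 + 59 = -39)
d = 37872
(C + d)*(T + I(-24, U)) = (-46233 + 37872)*(23201 - 39) = -8361*23162 = -193657482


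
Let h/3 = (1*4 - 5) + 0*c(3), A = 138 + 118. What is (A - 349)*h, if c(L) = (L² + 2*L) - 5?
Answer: 279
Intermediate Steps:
A = 256
c(L) = -5 + L² + 2*L
h = -3 (h = 3*((1*4 - 5) + 0*(-5 + 3² + 2*3)) = 3*((4 - 5) + 0*(-5 + 9 + 6)) = 3*(-1 + 0*10) = 3*(-1 + 0) = 3*(-1) = -3)
(A - 349)*h = (256 - 349)*(-3) = -93*(-3) = 279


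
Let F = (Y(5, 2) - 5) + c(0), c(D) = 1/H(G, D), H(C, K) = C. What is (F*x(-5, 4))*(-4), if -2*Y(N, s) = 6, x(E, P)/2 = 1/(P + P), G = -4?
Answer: 33/4 ≈ 8.2500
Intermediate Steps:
x(E, P) = 1/P (x(E, P) = 2/(P + P) = 2/((2*P)) = 2*(1/(2*P)) = 1/P)
c(D) = -¼ (c(D) = 1/(-4) = -¼)
Y(N, s) = -3 (Y(N, s) = -½*6 = -3)
F = -33/4 (F = (-3 - 5) - ¼ = -8 - ¼ = -33/4 ≈ -8.2500)
(F*x(-5, 4))*(-4) = -33/4/4*(-4) = -33/4*¼*(-4) = -33/16*(-4) = 33/4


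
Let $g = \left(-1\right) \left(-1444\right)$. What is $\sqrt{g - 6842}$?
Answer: $i \sqrt{5398} \approx 73.471 i$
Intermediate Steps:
$g = 1444$
$\sqrt{g - 6842} = \sqrt{1444 - 6842} = \sqrt{-5398} = i \sqrt{5398}$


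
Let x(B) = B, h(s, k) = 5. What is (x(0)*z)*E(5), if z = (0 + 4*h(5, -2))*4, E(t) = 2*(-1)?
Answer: 0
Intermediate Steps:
E(t) = -2
z = 80 (z = (0 + 4*5)*4 = (0 + 20)*4 = 20*4 = 80)
(x(0)*z)*E(5) = (0*80)*(-2) = 0*(-2) = 0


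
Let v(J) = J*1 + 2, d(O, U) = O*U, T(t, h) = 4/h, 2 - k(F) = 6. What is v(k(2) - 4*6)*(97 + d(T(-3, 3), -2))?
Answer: -7358/3 ≈ -2452.7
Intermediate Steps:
k(F) = -4 (k(F) = 2 - 1*6 = 2 - 6 = -4)
v(J) = 2 + J (v(J) = J + 2 = 2 + J)
v(k(2) - 4*6)*(97 + d(T(-3, 3), -2)) = (2 + (-4 - 4*6))*(97 + (4/3)*(-2)) = (2 + (-4 - 24))*(97 + (4*(⅓))*(-2)) = (2 - 28)*(97 + (4/3)*(-2)) = -26*(97 - 8/3) = -26*283/3 = -7358/3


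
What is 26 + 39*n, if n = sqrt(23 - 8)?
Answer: 26 + 39*sqrt(15) ≈ 177.05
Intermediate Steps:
n = sqrt(15) ≈ 3.8730
26 + 39*n = 26 + 39*sqrt(15)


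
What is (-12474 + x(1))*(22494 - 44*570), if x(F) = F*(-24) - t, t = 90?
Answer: 32552568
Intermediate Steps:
x(F) = -90 - 24*F (x(F) = F*(-24) - 1*90 = -24*F - 90 = -90 - 24*F)
(-12474 + x(1))*(22494 - 44*570) = (-12474 + (-90 - 24*1))*(22494 - 44*570) = (-12474 + (-90 - 24))*(22494 - 25080) = (-12474 - 114)*(-2586) = -12588*(-2586) = 32552568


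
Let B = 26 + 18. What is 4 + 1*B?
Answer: 48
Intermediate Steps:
B = 44
4 + 1*B = 4 + 1*44 = 4 + 44 = 48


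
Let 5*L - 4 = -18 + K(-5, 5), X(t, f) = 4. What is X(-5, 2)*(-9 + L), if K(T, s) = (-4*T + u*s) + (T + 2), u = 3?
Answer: -108/5 ≈ -21.600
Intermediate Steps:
K(T, s) = 2 - 3*T + 3*s (K(T, s) = (-4*T + 3*s) + (T + 2) = (-4*T + 3*s) + (2 + T) = 2 - 3*T + 3*s)
L = 18/5 (L = ⅘ + (-18 + (2 - 3*(-5) + 3*5))/5 = ⅘ + (-18 + (2 + 15 + 15))/5 = ⅘ + (-18 + 32)/5 = ⅘ + (⅕)*14 = ⅘ + 14/5 = 18/5 ≈ 3.6000)
X(-5, 2)*(-9 + L) = 4*(-9 + 18/5) = 4*(-27/5) = -108/5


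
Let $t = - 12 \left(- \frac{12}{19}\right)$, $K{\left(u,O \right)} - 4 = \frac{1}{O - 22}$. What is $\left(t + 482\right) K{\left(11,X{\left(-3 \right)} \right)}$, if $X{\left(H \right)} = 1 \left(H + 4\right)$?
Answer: $\frac{772066}{399} \approx 1935.0$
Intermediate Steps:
$X{\left(H \right)} = 4 + H$ ($X{\left(H \right)} = 1 \left(4 + H\right) = 4 + H$)
$K{\left(u,O \right)} = 4 + \frac{1}{-22 + O}$ ($K{\left(u,O \right)} = 4 + \frac{1}{O - 22} = 4 + \frac{1}{-22 + O}$)
$t = \frac{144}{19}$ ($t = - 12 \left(\left(-12\right) \frac{1}{19}\right) = \left(-12\right) \left(- \frac{12}{19}\right) = \frac{144}{19} \approx 7.5789$)
$\left(t + 482\right) K{\left(11,X{\left(-3 \right)} \right)} = \left(\frac{144}{19} + 482\right) \frac{-87 + 4 \left(4 - 3\right)}{-22 + \left(4 - 3\right)} = \frac{9302 \frac{-87 + 4 \cdot 1}{-22 + 1}}{19} = \frac{9302 \frac{-87 + 4}{-21}}{19} = \frac{9302 \left(\left(- \frac{1}{21}\right) \left(-83\right)\right)}{19} = \frac{9302}{19} \cdot \frac{83}{21} = \frac{772066}{399}$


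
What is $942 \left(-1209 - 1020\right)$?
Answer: $-2099718$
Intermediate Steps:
$942 \left(-1209 - 1020\right) = 942 \left(-2229\right) = -2099718$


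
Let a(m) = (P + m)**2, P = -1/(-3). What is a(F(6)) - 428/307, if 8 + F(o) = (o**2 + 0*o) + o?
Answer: 3253111/2763 ≈ 1177.4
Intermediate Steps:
F(o) = -8 + o + o**2 (F(o) = -8 + ((o**2 + 0*o) + o) = -8 + ((o**2 + 0) + o) = -8 + (o**2 + o) = -8 + (o + o**2) = -8 + o + o**2)
P = 1/3 (P = -1*(-1/3) = 1/3 ≈ 0.33333)
a(m) = (1/3 + m)**2
a(F(6)) - 428/307 = (1 + 3*(-8 + 6 + 6**2))**2/9 - 428/307 = (1 + 3*(-8 + 6 + 36))**2/9 - 428/307 = (1 + 3*34)**2/9 - 1*428/307 = (1 + 102)**2/9 - 428/307 = (1/9)*103**2 - 428/307 = (1/9)*10609 - 428/307 = 10609/9 - 428/307 = 3253111/2763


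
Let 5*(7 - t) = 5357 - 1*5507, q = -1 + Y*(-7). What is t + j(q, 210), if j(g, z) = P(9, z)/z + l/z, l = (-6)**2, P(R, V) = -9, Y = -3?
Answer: 2599/70 ≈ 37.129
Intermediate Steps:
l = 36
q = 20 (q = -1 - 3*(-7) = -1 + 21 = 20)
j(g, z) = 27/z (j(g, z) = -9/z + 36/z = 27/z)
t = 37 (t = 7 - (5357 - 1*5507)/5 = 7 - (5357 - 5507)/5 = 7 - 1/5*(-150) = 7 + 30 = 37)
t + j(q, 210) = 37 + 27/210 = 37 + 27*(1/210) = 37 + 9/70 = 2599/70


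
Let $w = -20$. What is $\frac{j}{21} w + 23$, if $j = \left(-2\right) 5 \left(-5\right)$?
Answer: $- \frac{517}{21} \approx -24.619$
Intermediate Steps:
$j = 50$ ($j = \left(-10\right) \left(-5\right) = 50$)
$\frac{j}{21} w + 23 = \frac{50}{21} \left(-20\right) + 23 = - \frac{1000}{21} + 23 = - \frac{517}{21}$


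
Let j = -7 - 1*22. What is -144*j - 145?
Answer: 4031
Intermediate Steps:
j = -29 (j = -7 - 22 = -29)
-144*j - 145 = -144*(-29) - 145 = 4176 - 145 = 4031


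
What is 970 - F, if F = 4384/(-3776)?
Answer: 114597/118 ≈ 971.16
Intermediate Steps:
F = -137/118 (F = 4384*(-1/3776) = -137/118 ≈ -1.1610)
970 - F = 970 - 1*(-137/118) = 970 + 137/118 = 114597/118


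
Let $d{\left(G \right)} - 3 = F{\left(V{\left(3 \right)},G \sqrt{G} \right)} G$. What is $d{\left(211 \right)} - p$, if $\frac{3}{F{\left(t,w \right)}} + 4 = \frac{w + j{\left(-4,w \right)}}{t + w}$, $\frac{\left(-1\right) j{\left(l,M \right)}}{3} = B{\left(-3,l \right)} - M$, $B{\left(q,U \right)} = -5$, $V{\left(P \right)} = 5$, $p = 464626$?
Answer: $-465256 - \frac{133563 \sqrt{211}}{5} \approx -8.5328 \cdot 10^{5}$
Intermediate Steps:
$j{\left(l,M \right)} = 15 + 3 M$ ($j{\left(l,M \right)} = - 3 \left(-5 - M\right) = 15 + 3 M$)
$F{\left(t,w \right)} = \frac{3}{-4 + \frac{15 + 4 w}{t + w}}$ ($F{\left(t,w \right)} = \frac{3}{-4 + \frac{w + \left(15 + 3 w\right)}{t + w}} = \frac{3}{-4 + \frac{15 + 4 w}{t + w}}$)
$d{\left(G \right)} = 3 + G \left(-3 - \frac{3 G^{\frac{3}{2}}}{5}\right)$ ($d{\left(G \right)} = 3 + \frac{3 \left(\left(-1\right) 5 - G \sqrt{G}\right)}{-15 + 4 \cdot 5} G = 3 + \frac{3 \left(-5 - G^{\frac{3}{2}}\right)}{-15 + 20} G = 3 + \frac{3 \left(-5 - G^{\frac{3}{2}}\right)}{5} G = 3 + 3 \cdot \frac{1}{5} \left(-5 - G^{\frac{3}{2}}\right) G = 3 + \left(-3 - \frac{3 G^{\frac{3}{2}}}{5}\right) G = 3 + G \left(-3 - \frac{3 G^{\frac{3}{2}}}{5}\right)$)
$d{\left(211 \right)} - p = \left(3 - \frac{633 \left(5 + 211^{\frac{3}{2}}\right)}{5}\right) - 464626 = \left(3 - \frac{633 \left(5 + 211 \sqrt{211}\right)}{5}\right) - 464626 = \left(3 - \left(633 + \frac{133563 \sqrt{211}}{5}\right)\right) - 464626 = \left(-630 - \frac{133563 \sqrt{211}}{5}\right) - 464626 = -465256 - \frac{133563 \sqrt{211}}{5}$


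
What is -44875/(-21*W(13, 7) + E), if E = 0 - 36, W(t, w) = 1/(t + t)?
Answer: 1166750/957 ≈ 1219.2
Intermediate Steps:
W(t, w) = 1/(2*t)
E = -36
-44875/(-21*W(13, 7) + E) = -44875/(-21/(2*13) - 36) = -44875/(-21*1/26 - 36) = -44875/(-21/26 - 36) = -44875/(-957/26) = -44875*(-26/957) = 1166750/957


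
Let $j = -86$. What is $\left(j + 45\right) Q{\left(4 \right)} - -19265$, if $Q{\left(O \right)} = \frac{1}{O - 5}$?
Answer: $19306$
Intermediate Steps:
$Q{\left(O \right)} = \frac{1}{-5 + O}$
$\left(j + 45\right) Q{\left(4 \right)} - -19265 = \frac{-86 + 45}{-5 + 4} - -19265 = - \frac{41}{-1} + 19265 = \left(-41\right) \left(-1\right) + 19265 = 41 + 19265 = 19306$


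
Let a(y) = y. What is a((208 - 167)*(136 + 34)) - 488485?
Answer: -481515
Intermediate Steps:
a((208 - 167)*(136 + 34)) - 488485 = (208 - 167)*(136 + 34) - 488485 = 41*170 - 488485 = 6970 - 488485 = -481515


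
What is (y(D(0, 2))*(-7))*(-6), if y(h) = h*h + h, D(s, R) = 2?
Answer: 252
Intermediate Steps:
y(h) = h + h**2 (y(h) = h**2 + h = h + h**2)
(y(D(0, 2))*(-7))*(-6) = ((2*(1 + 2))*(-7))*(-6) = ((2*3)*(-7))*(-6) = (6*(-7))*(-6) = -42*(-6) = 252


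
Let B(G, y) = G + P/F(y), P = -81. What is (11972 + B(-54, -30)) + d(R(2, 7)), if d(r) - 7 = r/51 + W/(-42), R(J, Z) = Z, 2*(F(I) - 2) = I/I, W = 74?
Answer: 21225391/1785 ≈ 11891.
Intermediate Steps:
F(I) = 5/2 (F(I) = 2 + (I/I)/2 = 2 + (½)*1 = 2 + ½ = 5/2)
B(G, y) = -162/5 + G (B(G, y) = G - 81/5/2 = G - 81*⅖ = G - 162/5 = -162/5 + G)
d(r) = 110/21 + r/51 (d(r) = 7 + (r/51 + 74/(-42)) = 7 + (r*(1/51) + 74*(-1/42)) = 7 + (r/51 - 37/21) = 7 + (-37/21 + r/51) = 110/21 + r/51)
(11972 + B(-54, -30)) + d(R(2, 7)) = (11972 + (-162/5 - 54)) + (110/21 + (1/51)*7) = (11972 - 432/5) + (110/21 + 7/51) = 59428/5 + 1919/357 = 21225391/1785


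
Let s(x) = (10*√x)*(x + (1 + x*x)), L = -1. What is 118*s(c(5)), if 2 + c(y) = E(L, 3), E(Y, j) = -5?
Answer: 50740*I*√7 ≈ 1.3425e+5*I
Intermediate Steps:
c(y) = -7 (c(y) = -2 - 5 = -7)
s(x) = 10*√x*(1 + x + x²) (s(x) = (10*√x)*(x + (1 + x²)) = (10*√x)*(1 + x + x²) = 10*√x*(1 + x + x²))
118*s(c(5)) = 118*(10*√(-7)*(1 - 7 + (-7)²)) = 118*(10*(I*√7)*(1 - 7 + 49)) = 118*(10*(I*√7)*43) = 118*(430*I*√7) = 50740*I*√7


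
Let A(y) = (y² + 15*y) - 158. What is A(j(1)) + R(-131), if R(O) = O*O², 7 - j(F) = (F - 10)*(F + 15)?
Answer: -2223183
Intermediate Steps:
j(F) = 7 - (-10 + F)*(15 + F) (j(F) = 7 - (F - 10)*(F + 15) = 7 - (-10 + F)*(15 + F))
R(O) = O³
A(y) = -158 + y² + 15*y
A(j(1)) + R(-131) = (-158 + (157 - 1*1² - 5*1)² + 15*(157 - 1*1² - 5*1)) + (-131)³ = (-158 + (157 - 1*1 - 5)² + 15*(157 - 1*1 - 5)) - 2248091 = (-158 + (157 - 1 - 5)² + 15*(157 - 1 - 5)) - 2248091 = (-158 + 151² + 15*151) - 2248091 = (-158 + 22801 + 2265) - 2248091 = 24908 - 2248091 = -2223183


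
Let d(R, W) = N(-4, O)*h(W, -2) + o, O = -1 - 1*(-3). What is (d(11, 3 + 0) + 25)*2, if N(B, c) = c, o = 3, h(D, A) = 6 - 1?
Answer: 76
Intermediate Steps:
h(D, A) = 5
O = 2 (O = -1 + 3 = 2)
d(R, W) = 13 (d(R, W) = 2*5 + 3 = 10 + 3 = 13)
(d(11, 3 + 0) + 25)*2 = (13 + 25)*2 = 38*2 = 76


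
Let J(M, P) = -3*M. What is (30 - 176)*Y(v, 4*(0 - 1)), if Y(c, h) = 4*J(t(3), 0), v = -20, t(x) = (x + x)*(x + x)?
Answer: 63072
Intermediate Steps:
t(x) = 4*x**2 (t(x) = (2*x)*(2*x) = 4*x**2)
Y(c, h) = -432 (Y(c, h) = 4*(-12*3**2) = 4*(-12*9) = 4*(-3*36) = 4*(-108) = -432)
(30 - 176)*Y(v, 4*(0 - 1)) = (30 - 176)*(-432) = -146*(-432) = 63072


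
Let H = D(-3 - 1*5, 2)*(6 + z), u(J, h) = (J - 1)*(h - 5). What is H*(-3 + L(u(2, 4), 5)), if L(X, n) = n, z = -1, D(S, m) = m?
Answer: 20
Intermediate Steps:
u(J, h) = (-1 + J)*(-5 + h)
H = 10 (H = 2*(6 - 1) = 2*5 = 10)
H*(-3 + L(u(2, 4), 5)) = 10*(-3 + 5) = 10*2 = 20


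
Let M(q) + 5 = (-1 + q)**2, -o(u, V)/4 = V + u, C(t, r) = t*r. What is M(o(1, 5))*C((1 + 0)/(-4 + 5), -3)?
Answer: -1860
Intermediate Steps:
C(t, r) = r*t
o(u, V) = -4*V - 4*u (o(u, V) = -4*(V + u) = -4*V - 4*u)
M(q) = -5 + (-1 + q)**2
M(o(1, 5))*C((1 + 0)/(-4 + 5), -3) = (-5 + (-1 + (-4*5 - 4*1))**2)*(-3*(1 + 0)/(-4 + 5)) = (-5 + (-1 + (-20 - 4))**2)*(-3/1) = (-5 + (-1 - 24)**2)*(-3) = (-5 + (-25)**2)*(-3*1) = (-5 + 625)*(-3) = 620*(-3) = -1860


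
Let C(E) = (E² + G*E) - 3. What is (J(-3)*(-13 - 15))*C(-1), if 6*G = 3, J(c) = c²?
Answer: 630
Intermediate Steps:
G = ½ (G = (⅙)*3 = ½ ≈ 0.50000)
C(E) = -3 + E² + E/2 (C(E) = (E² + E/2) - 3 = -3 + E² + E/2)
(J(-3)*(-13 - 15))*C(-1) = ((-3)²*(-13 - 15))*(-3 + (-1)² + (½)*(-1)) = (9*(-28))*(-3 + 1 - ½) = -252*(-5/2) = 630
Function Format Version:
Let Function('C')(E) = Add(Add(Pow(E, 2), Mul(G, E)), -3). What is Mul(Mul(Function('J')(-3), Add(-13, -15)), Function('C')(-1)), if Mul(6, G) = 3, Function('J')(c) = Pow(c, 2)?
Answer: 630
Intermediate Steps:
G = Rational(1, 2) (G = Mul(Rational(1, 6), 3) = Rational(1, 2) ≈ 0.50000)
Function('C')(E) = Add(-3, Pow(E, 2), Mul(Rational(1, 2), E)) (Function('C')(E) = Add(Add(Pow(E, 2), Mul(Rational(1, 2), E)), -3) = Add(-3, Pow(E, 2), Mul(Rational(1, 2), E)))
Mul(Mul(Function('J')(-3), Add(-13, -15)), Function('C')(-1)) = Mul(Mul(Pow(-3, 2), Add(-13, -15)), Add(-3, Pow(-1, 2), Mul(Rational(1, 2), -1))) = Mul(Mul(9, -28), Add(-3, 1, Rational(-1, 2))) = Mul(-252, Rational(-5, 2)) = 630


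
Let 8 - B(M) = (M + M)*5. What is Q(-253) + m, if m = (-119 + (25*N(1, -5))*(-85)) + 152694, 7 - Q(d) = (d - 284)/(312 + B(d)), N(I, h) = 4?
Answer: 136878079/950 ≈ 1.4408e+5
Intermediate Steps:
B(M) = 8 - 10*M (B(M) = 8 - (M + M)*5 = 8 - 2*M*5 = 8 - 10*M)
Q(d) = 7 - (-284 + d)/(320 - 10*d) (Q(d) = 7 - (d - 284)/(312 + (8 - 10*d)) = 7 - (-284 + d)/(320 - 10*d))
m = 144075 (m = (-119 + (25*4)*(-85)) + 152694 = (-119 + 100*(-85)) + 152694 = (-119 - 8500) + 152694 = -8619 + 152694 = 144075)
Q(-253) + m = (-2524 + 71*(-253))/(10*(-32 - 253)) + 144075 = (⅒)*(-2524 - 17963)/(-285) + 144075 = (⅒)*(-1/285)*(-20487) + 144075 = 6829/950 + 144075 = 136878079/950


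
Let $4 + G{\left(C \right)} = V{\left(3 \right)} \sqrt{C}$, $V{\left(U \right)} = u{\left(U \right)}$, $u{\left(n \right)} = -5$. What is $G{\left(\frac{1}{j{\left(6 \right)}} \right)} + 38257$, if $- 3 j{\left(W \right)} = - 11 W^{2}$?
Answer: $38253 - \frac{5 \sqrt{33}}{66} \approx 38253.0$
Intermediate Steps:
$V{\left(U \right)} = -5$
$j{\left(W \right)} = \frac{11 W^{2}}{3}$ ($j{\left(W \right)} = - \frac{\left(-11\right) W^{2}}{3} = \frac{11 W^{2}}{3}$)
$G{\left(C \right)} = -4 - 5 \sqrt{C}$
$G{\left(\frac{1}{j{\left(6 \right)}} \right)} + 38257 = \left(-4 - 5 \sqrt{\frac{1}{\frac{11}{3} \cdot 6^{2}}}\right) + 38257 = \left(-4 - 5 \sqrt{\frac{1}{\frac{11}{3} \cdot 36}}\right) + 38257 = \left(-4 - 5 \sqrt{\frac{1}{132}}\right) + 38257 = \left(-4 - \frac{5}{2 \sqrt{33}}\right) + 38257 = \left(-4 - 5 \frac{\sqrt{33}}{66}\right) + 38257 = \left(-4 - \frac{5 \sqrt{33}}{66}\right) + 38257 = 38253 - \frac{5 \sqrt{33}}{66}$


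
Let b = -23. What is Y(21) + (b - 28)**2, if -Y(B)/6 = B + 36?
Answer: 2259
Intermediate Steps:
Y(B) = -216 - 6*B (Y(B) = -6*(B + 36) = -6*(36 + B) = -216 - 6*B)
Y(21) + (b - 28)**2 = (-216 - 6*21) + (-23 - 28)**2 = (-216 - 126) + (-51)**2 = -342 + 2601 = 2259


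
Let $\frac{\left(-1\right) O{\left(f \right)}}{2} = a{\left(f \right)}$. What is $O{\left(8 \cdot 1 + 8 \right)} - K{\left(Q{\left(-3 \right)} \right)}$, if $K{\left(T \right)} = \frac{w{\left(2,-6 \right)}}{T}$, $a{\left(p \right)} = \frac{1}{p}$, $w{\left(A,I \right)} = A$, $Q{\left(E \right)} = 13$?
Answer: $- \frac{29}{104} \approx -0.27885$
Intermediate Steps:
$O{\left(f \right)} = - \frac{2}{f}$
$K{\left(T \right)} = \frac{2}{T}$
$O{\left(8 \cdot 1 + 8 \right)} - K{\left(Q{\left(-3 \right)} \right)} = - \frac{2}{8 \cdot 1 + 8} - \frac{2}{13} = - \frac{2}{8 + 8} - 2 \cdot \frac{1}{13} = - \frac{2}{16} - \frac{2}{13} = \left(-2\right) \frac{1}{16} - \frac{2}{13} = - \frac{1}{8} - \frac{2}{13} = - \frac{29}{104}$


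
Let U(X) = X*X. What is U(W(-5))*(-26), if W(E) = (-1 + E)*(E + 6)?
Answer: -936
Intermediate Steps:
W(E) = (-1 + E)*(6 + E)
U(X) = X**2
U(W(-5))*(-26) = (-6 + (-5)**2 + 5*(-5))**2*(-26) = (-6 + 25 - 25)**2*(-26) = (-6)**2*(-26) = 36*(-26) = -936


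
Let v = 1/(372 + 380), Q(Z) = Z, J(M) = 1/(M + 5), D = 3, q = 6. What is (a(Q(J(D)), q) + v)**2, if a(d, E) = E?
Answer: 20367169/565504 ≈ 36.016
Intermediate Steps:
J(M) = 1/(5 + M)
v = 1/752 ≈ 0.0013298
(a(Q(J(D)), q) + v)**2 = (6 + 1/752)**2 = (4513/752)**2 = 20367169/565504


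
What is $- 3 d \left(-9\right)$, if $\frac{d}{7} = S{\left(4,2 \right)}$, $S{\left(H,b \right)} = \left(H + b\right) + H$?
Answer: $1890$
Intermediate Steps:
$S{\left(H,b \right)} = b + 2 H$
$d = 70$ ($d = 7 \left(2 + 2 \cdot 4\right) = 7 \left(2 + 8\right) = 7 \cdot 10 = 70$)
$- 3 d \left(-9\right) = \left(-3\right) 70 \left(-9\right) = \left(-210\right) \left(-9\right) = 1890$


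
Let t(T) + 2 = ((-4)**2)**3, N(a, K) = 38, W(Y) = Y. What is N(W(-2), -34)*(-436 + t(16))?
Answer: 139004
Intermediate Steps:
t(T) = 4094 (t(T) = -2 + ((-4)**2)**3 = -2 + 16**3 = -2 + 4096 = 4094)
N(W(-2), -34)*(-436 + t(16)) = 38*(-436 + 4094) = 38*3658 = 139004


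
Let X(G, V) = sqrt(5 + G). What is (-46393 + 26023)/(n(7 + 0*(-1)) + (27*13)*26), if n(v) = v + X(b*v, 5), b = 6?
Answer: -93019605/41705821 + 10185*sqrt(47)/41705821 ≈ -2.2287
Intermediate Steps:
n(v) = v + sqrt(5 + 6*v)
(-46393 + 26023)/(n(7 + 0*(-1)) + (27*13)*26) = (-46393 + 26023)/(((7 + 0*(-1)) + sqrt(5 + 6*(7 + 0*(-1)))) + (27*13)*26) = -20370/(((7 + 0) + sqrt(5 + 6*(7 + 0))) + 351*26) = -20370/((7 + sqrt(5 + 6*7)) + 9126) = -20370/((7 + sqrt(5 + 42)) + 9126) = -20370/((7 + sqrt(47)) + 9126) = -20370/(9133 + sqrt(47))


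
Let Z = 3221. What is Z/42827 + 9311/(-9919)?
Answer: -366813098/424801013 ≈ -0.86349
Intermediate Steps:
Z/42827 + 9311/(-9919) = 3221/42827 + 9311/(-9919) = 3221*(1/42827) + 9311*(-1/9919) = 3221/42827 - 9311/9919 = -366813098/424801013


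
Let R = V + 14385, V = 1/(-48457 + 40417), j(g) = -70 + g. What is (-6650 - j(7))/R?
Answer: -52959480/115655399 ≈ -0.45791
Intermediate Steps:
V = -1/8040 (V = 1/(-8040) = -1/8040 ≈ -0.00012438)
R = 115655399/8040 (R = -1/8040 + 14385 = 115655399/8040 ≈ 14385.)
(-6650 - j(7))/R = (-6650 - (-70 + 7))/(115655399/8040) = (-6650 - 1*(-63))*(8040/115655399) = (-6650 + 63)*(8040/115655399) = -6587*8040/115655399 = -52959480/115655399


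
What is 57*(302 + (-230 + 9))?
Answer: 4617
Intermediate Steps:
57*(302 + (-230 + 9)) = 57*(302 - 221) = 57*81 = 4617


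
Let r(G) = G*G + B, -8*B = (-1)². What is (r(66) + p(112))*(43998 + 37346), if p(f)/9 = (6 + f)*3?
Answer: 613486280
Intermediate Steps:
B = -⅛ (B = -⅛*(-1)² = -⅛*1 = -⅛ ≈ -0.12500)
r(G) = -⅛ + G² (r(G) = G*G - ⅛ = G² - ⅛ = -⅛ + G²)
p(f) = 162 + 27*f (p(f) = 9*((6 + f)*3) = 9*(18 + 3*f) = 162 + 27*f)
(r(66) + p(112))*(43998 + 37346) = ((-⅛ + 66²) + (162 + 27*112))*(43998 + 37346) = ((-⅛ + 4356) + (162 + 3024))*81344 = (34847/8 + 3186)*81344 = (60335/8)*81344 = 613486280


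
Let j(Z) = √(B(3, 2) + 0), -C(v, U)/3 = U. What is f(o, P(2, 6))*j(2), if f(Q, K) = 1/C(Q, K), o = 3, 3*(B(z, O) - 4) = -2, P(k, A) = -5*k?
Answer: √30/90 ≈ 0.060858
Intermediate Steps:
B(z, O) = 10/3 (B(z, O) = 4 + (⅓)*(-2) = 4 - ⅔ = 10/3)
C(v, U) = -3*U
j(Z) = √30/3 (j(Z) = √(10/3 + 0) = √(10/3) = √30/3)
f(Q, K) = -1/(3*K) (f(Q, K) = 1/(-3*K) = -1/(3*K))
f(o, P(2, 6))*j(2) = (-1/(3*((-5*2))))*(√30/3) = (-⅓/(-10))*(√30/3) = (-⅓*(-⅒))*(√30/3) = (√30/3)/30 = √30/90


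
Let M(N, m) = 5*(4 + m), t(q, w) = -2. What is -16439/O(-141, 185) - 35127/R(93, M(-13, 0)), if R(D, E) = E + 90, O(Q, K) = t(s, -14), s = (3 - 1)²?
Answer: 434509/55 ≈ 7900.2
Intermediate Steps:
s = 4 (s = 2² = 4)
O(Q, K) = -2
M(N, m) = 20 + 5*m
R(D, E) = 90 + E
-16439/O(-141, 185) - 35127/R(93, M(-13, 0)) = -16439/(-2) - 35127/(90 + (20 + 5*0)) = -16439*(-½) - 35127/(90 + (20 + 0)) = 16439/2 - 35127/(90 + 20) = 16439/2 - 35127/110 = 434509/55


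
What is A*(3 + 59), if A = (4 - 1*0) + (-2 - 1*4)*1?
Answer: -124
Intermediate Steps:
A = -2 (A = (4 + 0) + (-2 - 4)*1 = 4 - 6*1 = 4 - 6 = -2)
A*(3 + 59) = -2*(3 + 59) = -2*62 = -124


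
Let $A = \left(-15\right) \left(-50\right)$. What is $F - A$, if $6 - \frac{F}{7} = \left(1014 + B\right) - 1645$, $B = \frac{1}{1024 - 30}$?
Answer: $\frac{526677}{142} \approx 3709.0$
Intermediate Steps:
$B = \frac{1}{994} \approx 0.001006$
$A = 750$
$F = \frac{633177}{142}$ ($F = 42 - 7 \left(\left(1014 + \frac{1}{994}\right) - 1645\right) = 42 - 7 \left(\frac{1007917}{994} - 1645\right) = 42 - - \frac{627213}{142} = 42 + \frac{627213}{142} = \frac{633177}{142} \approx 4459.0$)
$F - A = \frac{633177}{142} - 750 = \frac{526677}{142}$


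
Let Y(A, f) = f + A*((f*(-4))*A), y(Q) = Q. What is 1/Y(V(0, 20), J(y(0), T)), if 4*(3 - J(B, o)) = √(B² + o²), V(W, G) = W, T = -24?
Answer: -⅓ ≈ -0.33333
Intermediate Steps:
J(B, o) = 3 - √(B² + o²)/4
Y(A, f) = f - 4*f*A² (Y(A, f) = f + A*((-4*f)*A) = f + A*(-4*A*f) = f - 4*f*A²)
1/Y(V(0, 20), J(y(0), T)) = 1/((3 - √(0² + (-24)²)/4)*(1 - 4*0²)) = 1/((3 - √(0 + 576)/4)*(1 - 4*0)) = 1/((3 - √576/4)*(1 + 0)) = 1/((3 - ¼*24)*1) = 1/((3 - 6)*1) = 1/(-3*1) = 1/(-3) = -⅓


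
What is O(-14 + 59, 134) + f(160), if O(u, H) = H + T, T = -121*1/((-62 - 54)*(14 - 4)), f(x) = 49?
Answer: 212401/1160 ≈ 183.10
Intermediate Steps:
T = 121/1160 (T = -121/((-116*10)) = -121/(-1160) = -121*(-1/1160) = 121/1160 ≈ 0.10431)
O(u, H) = 121/1160 + H (O(u, H) = H + 121/1160 = 121/1160 + H)
O(-14 + 59, 134) + f(160) = (121/1160 + 134) + 49 = 155561/1160 + 49 = 212401/1160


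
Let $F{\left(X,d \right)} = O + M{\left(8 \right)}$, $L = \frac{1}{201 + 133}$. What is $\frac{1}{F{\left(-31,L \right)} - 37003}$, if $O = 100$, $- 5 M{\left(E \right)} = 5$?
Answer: $- \frac{1}{36904} \approx -2.7097 \cdot 10^{-5}$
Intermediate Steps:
$M{\left(E \right)} = -1$ ($M{\left(E \right)} = \left(- \frac{1}{5}\right) 5 = -1$)
$L = \frac{1}{334} \approx 0.002994$
$F{\left(X,d \right)} = 99$ ($F{\left(X,d \right)} = 100 - 1 = 99$)
$\frac{1}{F{\left(-31,L \right)} - 37003} = \frac{1}{99 - 37003} = \frac{1}{-36904} = - \frac{1}{36904}$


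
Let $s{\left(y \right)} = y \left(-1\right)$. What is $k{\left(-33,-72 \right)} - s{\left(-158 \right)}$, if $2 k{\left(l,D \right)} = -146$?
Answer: $-231$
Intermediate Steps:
$k{\left(l,D \right)} = -73$ ($k{\left(l,D \right)} = \frac{1}{2} \left(-146\right) = -73$)
$s{\left(y \right)} = - y$
$k{\left(-33,-72 \right)} - s{\left(-158 \right)} = -73 - \left(-1\right) \left(-158\right) = -73 - 158 = -231$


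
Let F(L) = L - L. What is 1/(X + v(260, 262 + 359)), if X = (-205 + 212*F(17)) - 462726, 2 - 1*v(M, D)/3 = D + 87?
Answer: -1/465049 ≈ -2.1503e-6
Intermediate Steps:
F(L) = 0
v(M, D) = -255 - 3*D (v(M, D) = 6 - 3*(D + 87) = 6 - 3*(87 + D) = 6 + (-261 - 3*D) = -255 - 3*D)
X = -462931 (X = (-205 + 212*0) - 462726 = (-205 + 0) - 462726 = -205 - 462726 = -462931)
1/(X + v(260, 262 + 359)) = 1/(-462931 + (-255 - 3*(262 + 359))) = 1/(-462931 + (-255 - 3*621)) = 1/(-462931 + (-255 - 1863)) = 1/(-462931 - 2118) = 1/(-465049) = -1/465049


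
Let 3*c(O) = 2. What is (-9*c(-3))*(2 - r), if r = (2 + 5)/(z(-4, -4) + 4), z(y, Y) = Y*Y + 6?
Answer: -135/13 ≈ -10.385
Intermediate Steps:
z(y, Y) = 6 + Y**2 (z(y, Y) = Y**2 + 6 = 6 + Y**2)
c(O) = 2/3 (c(O) = (1/3)*2 = 2/3)
r = 7/26 (r = (2 + 5)/((6 + (-4)**2) + 4) = 7/((6 + 16) + 4) = 7/(22 + 4) = 7/26 ≈ 0.26923)
(-9*c(-3))*(2 - r) = (-9*2/3)*(2 - 1*7/26) = -6*(2 - 7/26) = -6*45/26 = -135/13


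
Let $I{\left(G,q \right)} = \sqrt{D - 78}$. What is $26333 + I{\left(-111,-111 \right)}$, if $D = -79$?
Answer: $26333 + i \sqrt{157} \approx 26333.0 + 12.53 i$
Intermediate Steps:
$I{\left(G,q \right)} = i \sqrt{157}$ ($I{\left(G,q \right)} = \sqrt{-79 - 78} = \sqrt{-157} = i \sqrt{157}$)
$26333 + I{\left(-111,-111 \right)} = 26333 + i \sqrt{157}$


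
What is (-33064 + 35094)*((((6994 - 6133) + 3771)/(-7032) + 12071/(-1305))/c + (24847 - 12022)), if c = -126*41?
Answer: 25333195380418/973053 ≈ 2.6035e+7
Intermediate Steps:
c = -5166
(-33064 + 35094)*((((6994 - 6133) + 3771)/(-7032) + 12071/(-1305))/c + (24847 - 12022)) = (-33064 + 35094)*((((6994 - 6133) + 3771)/(-7032) + 12071/(-1305))/(-5166) + (24847 - 12022)) = 2030*(((861 + 3771)*(-1/7032) + 12071*(-1/1305))*(-1/5166) + 12825) = 2030*((4632*(-1/7032) - 12071/1305)*(-1/5166) + 12825) = 2030*((-193/293 - 12071/1305)*(-1/5166) + 12825) = 2030*(-3788668/382365*(-1/5166) + 12825) = 2030*(1894334/987648795 + 12825) = 2030*(12666597690209/987648795) = 25333195380418/973053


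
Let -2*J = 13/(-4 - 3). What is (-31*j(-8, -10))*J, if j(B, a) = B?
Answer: 1612/7 ≈ 230.29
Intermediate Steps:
J = 13/14 (J = -13/(2*(-4 - 3)) = -13/(2*(-7)) = -13*(-1)/(2*7) = -1/2*(-13/7) = 13/14 ≈ 0.92857)
(-31*j(-8, -10))*J = -31*(-8)*(13/14) = 248*(13/14) = 1612/7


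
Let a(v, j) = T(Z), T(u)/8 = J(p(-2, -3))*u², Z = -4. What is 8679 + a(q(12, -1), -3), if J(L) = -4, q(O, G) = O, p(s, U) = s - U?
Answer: 8167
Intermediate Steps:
T(u) = -32*u² (T(u) = 8*(-4*u²) = -32*u²)
a(v, j) = -512 (a(v, j) = -32*(-4)² = -32*16 = -512)
8679 + a(q(12, -1), -3) = 8679 - 512 = 8167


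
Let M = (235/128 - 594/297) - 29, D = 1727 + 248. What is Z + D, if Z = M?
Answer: 249067/128 ≈ 1945.8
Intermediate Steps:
D = 1975
M = -3733/128 (M = (235*(1/128) - 594*1/297) - 29 = (235/128 - 2) - 29 = -21/128 - 29 = -3733/128 ≈ -29.164)
Z = -3733/128 ≈ -29.164
Z + D = -3733/128 + 1975 = 249067/128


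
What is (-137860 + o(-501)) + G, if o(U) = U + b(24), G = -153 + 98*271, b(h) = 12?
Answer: -111944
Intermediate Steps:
G = 26405 (G = -153 + 26558 = 26405)
o(U) = 12 + U (o(U) = U + 12 = 12 + U)
(-137860 + o(-501)) + G = (-137860 + (12 - 501)) + 26405 = (-137860 - 489) + 26405 = -138349 + 26405 = -111944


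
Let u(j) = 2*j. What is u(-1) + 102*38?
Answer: 3874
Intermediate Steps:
u(-1) + 102*38 = 2*(-1) + 102*38 = -2 + 3876 = 3874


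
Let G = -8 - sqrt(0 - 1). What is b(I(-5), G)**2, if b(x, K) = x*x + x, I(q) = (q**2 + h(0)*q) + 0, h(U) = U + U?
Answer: 422500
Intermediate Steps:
h(U) = 2*U
I(q) = q**2 (I(q) = (q**2 + (2*0)*q) + 0 = (q**2 + 0*q) + 0 = (q**2 + 0) + 0 = q**2 + 0 = q**2)
G = -8 - I (G = -8 - sqrt(-1) = -8 - I ≈ -8.0 - 1.0*I)
b(x, K) = x + x**2 (b(x, K) = x**2 + x = x + x**2)
b(I(-5), G)**2 = ((-5)**2*(1 + (-5)**2))**2 = (25*(1 + 25))**2 = (25*26)**2 = 650**2 = 422500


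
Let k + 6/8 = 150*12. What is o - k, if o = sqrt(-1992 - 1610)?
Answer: -7197/4 + I*sqrt(3602) ≈ -1799.3 + 60.017*I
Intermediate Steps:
k = 7197/4 (k = -3/4 + 150*12 = -3/4 + 1800 = 7197/4 ≈ 1799.3)
o = I*sqrt(3602) (o = sqrt(-3602) = I*sqrt(3602) ≈ 60.017*I)
o - k = I*sqrt(3602) - 1*7197/4 = I*sqrt(3602) - 7197/4 = -7197/4 + I*sqrt(3602)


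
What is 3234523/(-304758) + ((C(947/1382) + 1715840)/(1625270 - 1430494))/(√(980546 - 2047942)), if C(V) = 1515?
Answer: -3234523/304758 - 1717355*I*√266849/103951561648 ≈ -10.613 - 0.0085342*I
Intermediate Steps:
3234523/(-304758) + ((C(947/1382) + 1715840)/(1625270 - 1430494))/(√(980546 - 2047942)) = 3234523/(-304758) + ((1515 + 1715840)/(1625270 - 1430494))/(√(980546 - 2047942)) = 3234523*(-1/304758) + (1717355/194776)/(√(-1067396)) = -3234523/304758 + (1717355*(1/194776))/((2*I*√266849)) = -3234523/304758 + 1717355*(-I*√266849/533698)/194776 = -3234523/304758 - 1717355*I*√266849/103951561648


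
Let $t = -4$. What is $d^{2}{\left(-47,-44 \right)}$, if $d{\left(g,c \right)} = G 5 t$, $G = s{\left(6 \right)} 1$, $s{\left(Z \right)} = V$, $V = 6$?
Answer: $14400$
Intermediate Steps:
$s{\left(Z \right)} = 6$
$G = 6$ ($G = 6 \cdot 1 = 6$)
$d{\left(g,c \right)} = -120$ ($d{\left(g,c \right)} = 6 \cdot 5 \left(-4\right) = 30 \left(-4\right) = -120$)
$d^{2}{\left(-47,-44 \right)} = \left(-120\right)^{2} = 14400$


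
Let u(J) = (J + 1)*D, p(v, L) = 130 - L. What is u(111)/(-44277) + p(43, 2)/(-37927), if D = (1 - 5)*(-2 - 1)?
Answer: -18880448/559764593 ≈ -0.033729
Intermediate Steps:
D = 12 (D = -4*(-3) = 12)
u(J) = 12 + 12*J (u(J) = (J + 1)*12 = (1 + J)*12 = 12 + 12*J)
u(111)/(-44277) + p(43, 2)/(-37927) = (12 + 12*111)/(-44277) + (130 - 1*2)/(-37927) = (12 + 1332)*(-1/44277) + (130 - 2)*(-1/37927) = 1344*(-1/44277) + 128*(-1/37927) = -448/14759 - 128/37927 = -18880448/559764593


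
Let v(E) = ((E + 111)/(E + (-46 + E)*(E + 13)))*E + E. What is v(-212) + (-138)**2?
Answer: 481450786/25565 ≈ 18832.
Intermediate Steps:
v(E) = E + E*(111 + E)/(E + (-46 + E)*(13 + E)) (v(E) = ((111 + E)/(E + (-46 + E)*(13 + E)))*E + E = E*(111 + E)/(E + (-46 + E)*(13 + E)) + E = E + E*(111 + E)/(E + (-46 + E)*(13 + E)))
v(-212) + (-138)**2 = -212*(487 - 1*(-212)**2 + 31*(-212))/(598 - 1*(-212)**2 + 32*(-212)) + (-138)**2 = -212*(487 - 1*44944 - 6572)/(598 - 1*44944 - 6784) + 19044 = -212*(487 - 44944 - 6572)/(598 - 44944 - 6784) + 19044 = -212*(-51029)/(-51130) + 19044 = -212*(-1/51130)*(-51029) + 19044 = -5409074/25565 + 19044 = 481450786/25565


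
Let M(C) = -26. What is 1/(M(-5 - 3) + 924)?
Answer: 1/898 ≈ 0.0011136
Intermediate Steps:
1/(M(-5 - 3) + 924) = 1/(-26 + 924) = 1/898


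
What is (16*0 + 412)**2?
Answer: 169744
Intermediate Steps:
(16*0 + 412)**2 = (0 + 412)**2 = 412**2 = 169744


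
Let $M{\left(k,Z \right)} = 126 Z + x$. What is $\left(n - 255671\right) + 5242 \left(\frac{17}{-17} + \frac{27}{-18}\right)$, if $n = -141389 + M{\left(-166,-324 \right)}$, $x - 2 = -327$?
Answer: $-451314$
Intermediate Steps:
$x = -325$ ($x = 2 - 327 = -325$)
$M{\left(k,Z \right)} = -325 + 126 Z$ ($M{\left(k,Z \right)} = 126 Z - 325 = -325 + 126 Z$)
$n = -182538$ ($n = -141389 + \left(-325 + 126 \left(-324\right)\right) = -141389 - 41149 = -182538$)
$\left(n - 255671\right) + 5242 \left(\frac{17}{-17} + \frac{27}{-18}\right) = \left(-182538 - 255671\right) + 5242 \left(\frac{17}{-17} + \frac{27}{-18}\right) = -438209 + 5242 \left(17 \left(- \frac{1}{17}\right) + 27 \left(- \frac{1}{18}\right)\right) = -438209 + 5242 \left(-1 - \frac{3}{2}\right) = -438209 + 5242 \left(- \frac{5}{2}\right) = -438209 - 13105 = -451314$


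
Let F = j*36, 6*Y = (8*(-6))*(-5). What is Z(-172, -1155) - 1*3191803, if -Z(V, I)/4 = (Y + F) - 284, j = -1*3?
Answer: -3190395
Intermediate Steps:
j = -3
Y = 40 (Y = ((8*(-6))*(-5))/6 = (-48*(-5))/6 = (⅙)*240 = 40)
F = -108 (F = -3*36 = -108)
Z(V, I) = 1408 (Z(V, I) = -4*((40 - 108) - 284) = -4*(-68 - 284) = -4*(-352) = 1408)
Z(-172, -1155) - 1*3191803 = 1408 - 1*3191803 = 1408 - 3191803 = -3190395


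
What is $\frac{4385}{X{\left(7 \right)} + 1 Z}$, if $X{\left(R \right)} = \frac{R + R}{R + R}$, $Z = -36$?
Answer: $- \frac{877}{7} \approx -125.29$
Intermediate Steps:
$X{\left(R \right)} = 1$ ($X{\left(R \right)} = \frac{2 R}{2 R} = 2 R \frac{1}{2 R} = 1$)
$\frac{4385}{X{\left(7 \right)} + 1 Z} = \frac{4385}{1 + 1 \left(-36\right)} = \frac{4385}{1 - 36} = \frac{4385}{-35} = 4385 \left(- \frac{1}{35}\right) = - \frac{877}{7}$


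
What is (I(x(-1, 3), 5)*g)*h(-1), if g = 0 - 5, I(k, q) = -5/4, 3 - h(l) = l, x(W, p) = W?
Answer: 25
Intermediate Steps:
h(l) = 3 - l
I(k, q) = -5/4 (I(k, q) = -5*¼ = -5/4)
g = -5
(I(x(-1, 3), 5)*g)*h(-1) = (-5/4*(-5))*(3 - 1*(-1)) = 25*(3 + 1)/4 = (25/4)*4 = 25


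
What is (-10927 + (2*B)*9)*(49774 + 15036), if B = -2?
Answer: -710512030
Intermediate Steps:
(-10927 + (2*B)*9)*(49774 + 15036) = (-10927 + (2*(-2))*9)*(49774 + 15036) = (-10927 - 4*9)*64810 = (-10927 - 36)*64810 = -10963*64810 = -710512030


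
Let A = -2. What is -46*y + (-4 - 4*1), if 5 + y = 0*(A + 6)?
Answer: 222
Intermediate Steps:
y = -5 (y = -5 + 0*(-2 + 6) = -5 + 0*4 = -5 + 0 = -5)
-46*y + (-4 - 4*1) = -46*(-5) + (-4 - 4*1) = 230 + (-4 - 4) = 230 - 8 = 222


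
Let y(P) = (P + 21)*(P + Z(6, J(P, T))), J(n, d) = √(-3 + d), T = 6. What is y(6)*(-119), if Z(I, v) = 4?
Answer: -32130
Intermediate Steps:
y(P) = (4 + P)*(21 + P) (y(P) = (P + 21)*(P + 4) = (21 + P)*(4 + P) = (4 + P)*(21 + P))
y(6)*(-119) = (84 + 6² + 25*6)*(-119) = (84 + 36 + 150)*(-119) = 270*(-119) = -32130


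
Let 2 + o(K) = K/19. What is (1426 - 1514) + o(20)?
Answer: -1690/19 ≈ -88.947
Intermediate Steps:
o(K) = -2 + K/19
(1426 - 1514) + o(20) = (1426 - 1514) + (-2 + (1/19)*20) = -88 + (-2 + 20/19) = -88 - 18/19 = -1690/19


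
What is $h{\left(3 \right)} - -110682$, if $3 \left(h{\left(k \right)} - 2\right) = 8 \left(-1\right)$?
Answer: $\frac{332044}{3} \approx 1.1068 \cdot 10^{5}$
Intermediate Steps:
$h{\left(k \right)} = - \frac{2}{3}$ ($h{\left(k \right)} = 2 + \frac{8 \left(-1\right)}{3} = 2 + \frac{1}{3} \left(-8\right) = 2 - \frac{8}{3} = - \frac{2}{3}$)
$h{\left(3 \right)} - -110682 = - \frac{2}{3} - -110682 = - \frac{2}{3} + 110682 = \frac{332044}{3}$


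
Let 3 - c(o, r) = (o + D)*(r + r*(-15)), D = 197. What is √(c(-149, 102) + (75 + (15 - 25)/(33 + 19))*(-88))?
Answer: √10471903/13 ≈ 248.93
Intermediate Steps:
c(o, r) = 3 + 14*r*(197 + o) (c(o, r) = 3 - (o + 197)*(r + r*(-15)) = 3 - (197 + o)*(r - 15*r) = 3 - (197 + o)*(-14*r) = 3 - (-14)*r*(197 + o) = 3 + 14*r*(197 + o))
√(c(-149, 102) + (75 + (15 - 25)/(33 + 19))*(-88)) = √((3 + 2758*102 + 14*(-149)*102) + (75 + (15 - 25)/(33 + 19))*(-88)) = √((3 + 281316 - 212772) + (75 - 10/52)*(-88)) = √(68547 + (75 - 10*1/52)*(-88)) = √(68547 + (75 - 5/26)*(-88)) = √(68547 + (1945/26)*(-88)) = √(68547 - 85580/13) = √(805531/13) = √10471903/13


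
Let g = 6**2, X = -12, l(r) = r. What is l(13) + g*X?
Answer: -419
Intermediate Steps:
g = 36
l(13) + g*X = 13 + 36*(-12) = 13 - 432 = -419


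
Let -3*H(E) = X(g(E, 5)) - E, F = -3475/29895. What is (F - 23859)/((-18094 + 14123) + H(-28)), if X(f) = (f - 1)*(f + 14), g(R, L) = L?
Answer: 142653656/23949881 ≈ 5.9563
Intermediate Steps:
X(f) = (-1 + f)*(14 + f)
F = -695/5979 (F = -3475*1/29895 = -695/5979 ≈ -0.11624)
H(E) = -76/3 + E/3 (H(E) = -((-14 + 5² + 13*5) - E)/3 = -((-14 + 25 + 65) - E)/3 = -(76 - E)/3 = -76/3 + E/3)
(F - 23859)/((-18094 + 14123) + H(-28)) = (-695/5979 - 23859)/((-18094 + 14123) + (-76/3 + (⅓)*(-28))) = -142653656/(5979*(-3971 + (-76/3 - 28/3))) = -142653656/(5979*(-3971 - 104/3)) = -142653656/(5979*(-12017/3)) = -142653656/5979*(-3/12017) = 142653656/23949881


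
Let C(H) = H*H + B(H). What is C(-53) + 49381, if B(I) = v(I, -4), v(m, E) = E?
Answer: 52186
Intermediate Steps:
B(I) = -4
C(H) = -4 + H**2 (C(H) = H*H - 4 = H**2 - 4 = -4 + H**2)
C(-53) + 49381 = (-4 + (-53)**2) + 49381 = (-4 + 2809) + 49381 = 2805 + 49381 = 52186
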